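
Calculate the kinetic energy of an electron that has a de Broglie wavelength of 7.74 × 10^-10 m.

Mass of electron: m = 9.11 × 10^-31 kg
4.02 × 10^-19 J (or 2.51 eV)

From λ = h/√(2mKE), we solve for KE:

λ² = h²/(2mKE)
KE = h²/(2mλ²)
KE = (6.626 × 10^-34 J·s)² / (2 × 9.11 × 10^-31 kg × (7.74 × 10^-10 m)²)
KE = 4.02 × 10^-19 J
KE = 2.51 eV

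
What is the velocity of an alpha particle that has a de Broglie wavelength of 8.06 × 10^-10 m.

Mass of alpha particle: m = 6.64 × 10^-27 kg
1.24 × 10^2 m/s

From the de Broglie relation λ = h/(mv), we solve for v:

v = h/(mλ)
v = (6.626 × 10^-34 J·s) / (6.64 × 10^-27 kg × 8.06 × 10^-10 m)
v = 1.24 × 10^2 m/s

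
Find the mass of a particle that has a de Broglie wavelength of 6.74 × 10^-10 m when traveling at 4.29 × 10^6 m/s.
2.29 × 10^-31 kg

From the de Broglie relation λ = h/(mv), we solve for m:

m = h/(λv)
m = (6.626 × 10^-34 J·s) / (6.74 × 10^-10 m × 4.29 × 10^6 m/s)
m = 2.29 × 10^-31 kg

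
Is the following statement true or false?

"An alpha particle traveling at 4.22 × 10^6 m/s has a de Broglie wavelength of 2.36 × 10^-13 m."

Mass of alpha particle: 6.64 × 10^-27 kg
False

The claim is incorrect.

Using λ = h/(mv):
λ = (6.626 × 10^-34 J·s) / (6.64 × 10^-27 kg × 4.22 × 10^6 m/s)
λ = 2.36 × 10^-14 m

The actual wavelength differs from the claimed 2.36 × 10^-13 m.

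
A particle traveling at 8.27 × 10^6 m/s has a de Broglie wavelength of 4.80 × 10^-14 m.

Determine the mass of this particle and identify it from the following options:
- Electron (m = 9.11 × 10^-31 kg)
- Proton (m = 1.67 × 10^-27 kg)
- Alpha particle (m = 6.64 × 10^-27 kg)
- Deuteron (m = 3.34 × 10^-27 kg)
The particle is a proton.

From λ = h/(mv), solve for mass:

m = h/(λv)
m = (6.626 × 10^-34 J·s) / (4.80 × 10^-14 m × 8.27 × 10^6 m/s)
m = 1.67 × 10^-27 kg

Comparing with the listed masses, this is closest to a proton.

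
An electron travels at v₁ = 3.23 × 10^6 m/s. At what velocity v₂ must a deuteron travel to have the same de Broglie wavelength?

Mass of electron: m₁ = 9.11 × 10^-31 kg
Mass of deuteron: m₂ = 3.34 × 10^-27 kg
v₂ = 8.81 × 10^2 m/s

For equal de Broglie wavelengths: λ₁ = λ₂

h/(m₁v₁) = h/(m₂v₂)
m₁v₁ = m₂v₂
v₂ = v₁ · (m₁/m₂)

v₂ = 3.23 × 10^6 m/s × (9.11 × 10^-31 kg / 3.34 × 10^-27 kg)
v₂ = 8.81 × 10^2 m/s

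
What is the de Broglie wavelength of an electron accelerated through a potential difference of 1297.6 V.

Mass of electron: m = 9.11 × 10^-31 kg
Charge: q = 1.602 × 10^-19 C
3.40 × 10^-11 m

When a particle is accelerated through voltage V, it gains kinetic energy KE = qV.

The de Broglie wavelength is then λ = h/√(2mqV):

λ = h/√(2mqV)
λ = (6.626 × 10^-34 J·s) / √(2 × 9.11 × 10^-31 kg × 1.602 × 10^-19 C × 1297.6 V)
λ = 3.40 × 10^-11 m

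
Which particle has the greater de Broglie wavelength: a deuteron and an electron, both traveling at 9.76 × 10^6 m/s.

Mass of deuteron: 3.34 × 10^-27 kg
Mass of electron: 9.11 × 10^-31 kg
The electron has the longer wavelength.

Using λ = h/(mv), since both particles have the same velocity, the wavelength depends only on mass.

For deuteron: λ₁ = h/(m₁v) = 2.03 × 10^-14 m
For electron: λ₂ = h/(m₂v) = 7.45 × 10^-11 m

Since λ ∝ 1/m at constant velocity, the lighter particle has the longer wavelength.

The electron has the longer de Broglie wavelength.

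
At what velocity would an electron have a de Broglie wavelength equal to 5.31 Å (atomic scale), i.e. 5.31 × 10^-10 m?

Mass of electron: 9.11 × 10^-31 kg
1.37 × 10^6 m/s

From λ = h/(mv), solve for v:

v = h/(mλ)
v = (6.626 × 10^-34 J·s) / (9.11 × 10^-31 kg × 5.31 × 10^-10 m)
v = 1.37 × 10^6 m/s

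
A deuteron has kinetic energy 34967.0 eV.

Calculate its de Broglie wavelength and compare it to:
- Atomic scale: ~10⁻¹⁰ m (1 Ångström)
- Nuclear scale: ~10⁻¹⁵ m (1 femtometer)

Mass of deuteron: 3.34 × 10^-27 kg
λ = 1.08 × 10^-13 m, which is between nuclear and atomic scales.

Using λ = h/√(2mKE):

KE = 34967.0 eV = 5.602 × 10^-15 J

λ = h/√(2mKE)
λ = (6.626 × 10^-34 J·s) / √(2 × 3.34 × 10^-27 kg × 5.602 × 10^-15 J)
λ = 1.08 × 10^-13 m

Comparison:
- Atomic scale (10⁻¹⁰ m): λ is 0.0011× this size
- Nuclear scale (10⁻¹⁵ m): λ is 1.1e+02× this size

The wavelength is between nuclear and atomic scales.

This wavelength is appropriate for probing atomic structure but too large for nuclear physics experiments.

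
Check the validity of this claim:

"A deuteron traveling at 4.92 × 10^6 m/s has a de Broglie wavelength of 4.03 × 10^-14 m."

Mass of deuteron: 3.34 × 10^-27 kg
True

The claim is correct.

Using λ = h/(mv):
λ = (6.626 × 10^-34 J·s) / (3.34 × 10^-27 kg × 4.92 × 10^6 m/s)
λ = 4.03 × 10^-14 m

This matches the claimed value.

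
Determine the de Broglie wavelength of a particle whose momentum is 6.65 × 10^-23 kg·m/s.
9.96 × 10^-12 m

Using the de Broglie relation λ = h/p:

λ = h/p
λ = (6.626 × 10^-34 J·s) / (6.65 × 10^-23 kg·m/s)
λ = 9.96 × 10^-12 m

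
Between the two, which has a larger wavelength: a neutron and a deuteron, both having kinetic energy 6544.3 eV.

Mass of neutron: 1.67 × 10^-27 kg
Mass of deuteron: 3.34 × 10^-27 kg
The neutron has the longer wavelength.

Using λ = h/√(2mKE):

For neutron: λ₁ = h/√(2m₁KE) = 3.54 × 10^-13 m
For deuteron: λ₂ = h/√(2m₂KE) = 2.50 × 10^-13 m

Since λ ∝ 1/√m at constant kinetic energy, the lighter particle has the longer wavelength.

The neutron has the longer de Broglie wavelength.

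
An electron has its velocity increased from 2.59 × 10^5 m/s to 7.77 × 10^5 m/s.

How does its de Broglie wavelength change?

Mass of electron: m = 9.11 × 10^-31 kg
The wavelength decreases by a factor of 3.

Using λ = h/(mv):

Initial wavelength: λ₁ = h/(mv₁) = 2.81 × 10^-9 m
Final wavelength: λ₂ = h/(mv₂) = 9.36 × 10^-10 m

Since λ ∝ 1/v, when velocity increases by a factor of 3, the wavelength decreases by a factor of 3.

λ₂/λ₁ = v₁/v₂ = 1/3

The wavelength decreases by a factor of 3.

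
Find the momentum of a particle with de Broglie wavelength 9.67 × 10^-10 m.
6.85 × 10^-25 kg·m/s

From the de Broglie relation λ = h/p, we solve for p:

p = h/λ
p = (6.626 × 10^-34 J·s) / (9.67 × 10^-10 m)
p = 6.85 × 10^-25 kg·m/s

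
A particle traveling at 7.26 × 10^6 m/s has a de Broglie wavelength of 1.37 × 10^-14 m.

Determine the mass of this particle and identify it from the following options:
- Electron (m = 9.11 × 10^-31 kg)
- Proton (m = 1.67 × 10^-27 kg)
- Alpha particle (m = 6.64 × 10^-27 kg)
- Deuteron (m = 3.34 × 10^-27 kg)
The particle is an alpha particle.

From λ = h/(mv), solve for mass:

m = h/(λv)
m = (6.626 × 10^-34 J·s) / (1.37 × 10^-14 m × 7.26 × 10^6 m/s)
m = 6.66 × 10^-27 kg

Comparing with the listed masses, this is closest to an alpha particle.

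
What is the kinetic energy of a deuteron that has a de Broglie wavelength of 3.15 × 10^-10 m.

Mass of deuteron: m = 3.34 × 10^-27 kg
6.62 × 10^-22 J (or 4.13 × 10^-3 eV)

From λ = h/√(2mKE), we solve for KE:

λ² = h²/(2mKE)
KE = h²/(2mλ²)
KE = (6.626 × 10^-34 J·s)² / (2 × 3.34 × 10^-27 kg × (3.15 × 10^-10 m)²)
KE = 6.62 × 10^-22 J
KE = 4.13 × 10^-3 eV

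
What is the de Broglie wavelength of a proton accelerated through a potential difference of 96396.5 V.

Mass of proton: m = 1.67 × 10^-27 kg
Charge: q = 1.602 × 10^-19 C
9.23 × 10^-14 m

When a particle is accelerated through voltage V, it gains kinetic energy KE = qV.

The de Broglie wavelength is then λ = h/√(2mqV):

λ = h/√(2mqV)
λ = (6.626 × 10^-34 J·s) / √(2 × 1.67 × 10^-27 kg × 1.602 × 10^-19 C × 96396.5 V)
λ = 9.23 × 10^-14 m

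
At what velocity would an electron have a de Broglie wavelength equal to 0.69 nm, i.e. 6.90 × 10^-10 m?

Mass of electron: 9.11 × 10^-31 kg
1.05 × 10^6 m/s

From λ = h/(mv), solve for v:

v = h/(mλ)
v = (6.626 × 10^-34 J·s) / (9.11 × 10^-31 kg × 6.90 × 10^-10 m)
v = 1.05 × 10^6 m/s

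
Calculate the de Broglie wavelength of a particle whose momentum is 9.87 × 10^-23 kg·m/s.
6.71 × 10^-12 m

Using the de Broglie relation λ = h/p:

λ = h/p
λ = (6.626 × 10^-34 J·s) / (9.87 × 10^-23 kg·m/s)
λ = 6.71 × 10^-12 m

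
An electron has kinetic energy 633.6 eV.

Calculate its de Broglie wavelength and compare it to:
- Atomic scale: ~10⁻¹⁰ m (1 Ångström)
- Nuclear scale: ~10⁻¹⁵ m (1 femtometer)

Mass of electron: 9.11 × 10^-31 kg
λ = 4.87 × 10^-11 m, which is between nuclear and atomic scales.

Using λ = h/√(2mKE):

KE = 633.6 eV = 1.015 × 10^-16 J

λ = h/√(2mKE)
λ = (6.626 × 10^-34 J·s) / √(2 × 9.11 × 10^-31 kg × 1.015 × 10^-16 J)
λ = 4.87 × 10^-11 m

Comparison:
- Atomic scale (10⁻¹⁰ m): λ is 0.49× this size
- Nuclear scale (10⁻¹⁵ m): λ is 4.9e+04× this size

The wavelength is between nuclear and atomic scales.

This wavelength is appropriate for probing atomic structure but too large for nuclear physics experiments.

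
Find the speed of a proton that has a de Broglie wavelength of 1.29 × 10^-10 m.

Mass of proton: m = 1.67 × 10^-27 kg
3.08 × 10^3 m/s

From the de Broglie relation λ = h/(mv), we solve for v:

v = h/(mλ)
v = (6.626 × 10^-34 J·s) / (1.67 × 10^-27 kg × 1.29 × 10^-10 m)
v = 3.08 × 10^3 m/s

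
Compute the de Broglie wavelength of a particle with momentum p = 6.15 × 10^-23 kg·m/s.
1.08 × 10^-11 m

Using the de Broglie relation λ = h/p:

λ = h/p
λ = (6.626 × 10^-34 J·s) / (6.15 × 10^-23 kg·m/s)
λ = 1.08 × 10^-11 m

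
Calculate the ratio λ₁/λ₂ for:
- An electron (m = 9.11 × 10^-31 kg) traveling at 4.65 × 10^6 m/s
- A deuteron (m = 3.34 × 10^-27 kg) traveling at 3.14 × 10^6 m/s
λ₁/λ₂ = 2.48 × 10^3

Using λ = h/(mv):

λ₁ = h/(m₁v₁) = 1.56 × 10^-10 m
λ₂ = h/(m₂v₂) = 6.32 × 10^-14 m

Ratio λ₁/λ₂ = (m₂v₂)/(m₁v₁)
         = (3.34 × 10^-27 kg × 3.14 × 10^6 m/s) / (9.11 × 10^-31 kg × 4.65 × 10^6 m/s)
         = 2.48 × 10^3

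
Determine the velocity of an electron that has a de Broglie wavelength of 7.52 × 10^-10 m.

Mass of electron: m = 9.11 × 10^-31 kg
9.67 × 10^5 m/s

From the de Broglie relation λ = h/(mv), we solve for v:

v = h/(mλ)
v = (6.626 × 10^-34 J·s) / (9.11 × 10^-31 kg × 7.52 × 10^-10 m)
v = 9.67 × 10^5 m/s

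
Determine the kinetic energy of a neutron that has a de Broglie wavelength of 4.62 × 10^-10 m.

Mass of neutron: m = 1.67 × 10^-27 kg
6.16 × 10^-22 J (or 3.84 × 10^-3 eV)

From λ = h/√(2mKE), we solve for KE:

λ² = h²/(2mKE)
KE = h²/(2mλ²)
KE = (6.626 × 10^-34 J·s)² / (2 × 1.67 × 10^-27 kg × (4.62 × 10^-10 m)²)
KE = 6.16 × 10^-22 J
KE = 3.84 × 10^-3 eV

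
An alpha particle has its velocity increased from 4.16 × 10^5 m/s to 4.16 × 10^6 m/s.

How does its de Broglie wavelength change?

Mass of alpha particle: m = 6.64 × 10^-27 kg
The wavelength decreases by a factor of 10.

Using λ = h/(mv):

Initial wavelength: λ₁ = h/(mv₁) = 2.40 × 10^-13 m
Final wavelength: λ₂ = h/(mv₂) = 2.40 × 10^-14 m

Since λ ∝ 1/v, when velocity increases by a factor of 10, the wavelength decreases by a factor of 10.

λ₂/λ₁ = v₁/v₂ = 1/10

The wavelength decreases by a factor of 10.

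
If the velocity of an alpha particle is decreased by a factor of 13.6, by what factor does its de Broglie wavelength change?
The wavelength increases by a factor of 13.6.

From λ = h/(mv), the wavelength is inversely proportional to velocity:

λ ∝ 1/v

If v → v/13.6, then λ → 13.6λ

When velocity is decreased by a factor of 13.6, the wavelength increases by a factor of 13.6.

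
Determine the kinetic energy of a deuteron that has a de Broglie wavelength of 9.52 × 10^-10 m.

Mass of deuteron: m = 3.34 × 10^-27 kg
7.25 × 10^-23 J (or 4.53 × 10^-4 eV)

From λ = h/√(2mKE), we solve for KE:

λ² = h²/(2mKE)
KE = h²/(2mλ²)
KE = (6.626 × 10^-34 J·s)² / (2 × 3.34 × 10^-27 kg × (9.52 × 10^-10 m)²)
KE = 7.25 × 10^-23 J
KE = 4.53 × 10^-4 eV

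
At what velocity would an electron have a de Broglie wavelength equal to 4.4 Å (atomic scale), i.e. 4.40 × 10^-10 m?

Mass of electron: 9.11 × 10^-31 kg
1.65 × 10^6 m/s

From λ = h/(mv), solve for v:

v = h/(mλ)
v = (6.626 × 10^-34 J·s) / (9.11 × 10^-31 kg × 4.40 × 10^-10 m)
v = 1.65 × 10^6 m/s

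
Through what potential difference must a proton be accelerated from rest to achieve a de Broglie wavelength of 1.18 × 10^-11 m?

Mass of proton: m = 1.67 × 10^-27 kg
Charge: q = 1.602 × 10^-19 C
5.89 V

From λ = h/√(2mqV), we solve for V:

λ² = h²/(2mqV)
V = h²/(2mqλ²)
V = (6.626 × 10^-34 J·s)² / (2 × 1.67 × 10^-27 kg × 1.602 × 10^-19 C × (1.18 × 10^-11 m)²)
V = 5.89 V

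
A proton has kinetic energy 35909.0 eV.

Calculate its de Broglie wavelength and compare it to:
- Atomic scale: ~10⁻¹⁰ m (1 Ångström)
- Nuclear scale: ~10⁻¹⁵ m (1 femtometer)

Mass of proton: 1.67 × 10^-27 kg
λ = 1.51 × 10^-13 m, which is between nuclear and atomic scales.

Using λ = h/√(2mKE):

KE = 35909.0 eV = 5.753 × 10^-15 J

λ = h/√(2mKE)
λ = (6.626 × 10^-34 J·s) / √(2 × 1.67 × 10^-27 kg × 5.753 × 10^-15 J)
λ = 1.51 × 10^-13 m

Comparison:
- Atomic scale (10⁻¹⁰ m): λ is 0.0015× this size
- Nuclear scale (10⁻¹⁵ m): λ is 1.5e+02× this size

The wavelength is between nuclear and atomic scales.

This wavelength is appropriate for probing atomic structure but too large for nuclear physics experiments.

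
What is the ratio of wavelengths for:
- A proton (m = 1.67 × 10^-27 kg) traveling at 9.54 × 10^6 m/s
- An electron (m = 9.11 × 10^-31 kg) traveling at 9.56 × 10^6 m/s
λ₁/λ₂ = 5.47 × 10^-4

Using λ = h/(mv):

λ₁ = h/(m₁v₁) = 4.16 × 10^-14 m
λ₂ = h/(m₂v₂) = 7.61 × 10^-11 m

Ratio λ₁/λ₂ = (m₂v₂)/(m₁v₁)
         = (9.11 × 10^-31 kg × 9.56 × 10^6 m/s) / (1.67 × 10^-27 kg × 9.54 × 10^6 m/s)
         = 5.47 × 10^-4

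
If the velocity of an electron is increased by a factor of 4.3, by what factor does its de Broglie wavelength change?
The wavelength decreases by a factor of 4.3.

From λ = h/(mv), the wavelength is inversely proportional to velocity:

λ ∝ 1/v

If v → 4.3v, then λ → λ/4.3

When velocity is increased by a factor of 4.3, the wavelength decreases by a factor of 4.3.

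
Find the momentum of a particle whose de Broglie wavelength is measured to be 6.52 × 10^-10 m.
1.02 × 10^-24 kg·m/s

From the de Broglie relation λ = h/p, we solve for p:

p = h/λ
p = (6.626 × 10^-34 J·s) / (6.52 × 10^-10 m)
p = 1.02 × 10^-24 kg·m/s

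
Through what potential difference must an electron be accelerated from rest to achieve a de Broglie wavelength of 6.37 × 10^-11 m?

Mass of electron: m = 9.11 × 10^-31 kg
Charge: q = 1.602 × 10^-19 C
371 V

From λ = h/√(2mqV), we solve for V:

λ² = h²/(2mqV)
V = h²/(2mqλ²)
V = (6.626 × 10^-34 J·s)² / (2 × 9.11 × 10^-31 kg × 1.602 × 10^-19 C × (6.37 × 10^-11 m)²)
V = 371 V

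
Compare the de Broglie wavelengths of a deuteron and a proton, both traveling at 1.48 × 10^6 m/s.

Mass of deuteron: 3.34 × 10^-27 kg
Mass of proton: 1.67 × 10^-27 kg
The proton has the longer wavelength.

Using λ = h/(mv), since both particles have the same velocity, the wavelength depends only on mass.

For deuteron: λ₁ = h/(m₁v) = 1.34 × 10^-13 m
For proton: λ₂ = h/(m₂v) = 2.68 × 10^-13 m

Since λ ∝ 1/m at constant velocity, the lighter particle has the longer wavelength.

The proton has the longer de Broglie wavelength.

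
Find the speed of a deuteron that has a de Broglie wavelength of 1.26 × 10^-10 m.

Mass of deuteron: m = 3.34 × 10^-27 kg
1.57 × 10^3 m/s

From the de Broglie relation λ = h/(mv), we solve for v:

v = h/(mλ)
v = (6.626 × 10^-34 J·s) / (3.34 × 10^-27 kg × 1.26 × 10^-10 m)
v = 1.57 × 10^3 m/s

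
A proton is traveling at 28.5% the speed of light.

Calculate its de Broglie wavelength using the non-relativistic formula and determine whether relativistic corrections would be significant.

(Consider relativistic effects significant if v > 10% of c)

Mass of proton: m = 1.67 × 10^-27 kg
Yes, relativistic corrections are needed.

Using the non-relativistic de Broglie formula λ = h/(mv):

v = 28.5% × c = 8.544 × 10^7 m/s

λ = h/(mv)
λ = (6.626 × 10^-34 J·s) / (1.67 × 10^-27 kg × 8.544 × 10^7 m/s)
λ = 4.64 × 10^-15 m

Since v = 28.5% of c > 10% of c, relativistic corrections ARE significant and the actual wavelength would differ from this non-relativistic estimate.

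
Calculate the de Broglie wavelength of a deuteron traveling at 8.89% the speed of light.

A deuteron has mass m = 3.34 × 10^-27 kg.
7.44 × 10^-15 m

Using the de Broglie relation λ = h/(mv):

v = 8.89% × c = 2.665 × 10^7 m/s

λ = h/(mv)
λ = (6.626 × 10^-34 J·s) / (3.34 × 10^-27 kg × 2.665 × 10^7 m/s)
λ = 7.44 × 10^-15 m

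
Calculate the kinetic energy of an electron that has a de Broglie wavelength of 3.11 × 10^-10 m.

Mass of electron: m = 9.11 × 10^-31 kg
2.49 × 10^-18 J (or 15.5 eV)

From λ = h/√(2mKE), we solve for KE:

λ² = h²/(2mKE)
KE = h²/(2mλ²)
KE = (6.626 × 10^-34 J·s)² / (2 × 9.11 × 10^-31 kg × (3.11 × 10^-10 m)²)
KE = 2.49 × 10^-18 J
KE = 15.5 eV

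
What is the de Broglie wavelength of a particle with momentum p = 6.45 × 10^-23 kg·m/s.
1.03 × 10^-11 m

Using the de Broglie relation λ = h/p:

λ = h/p
λ = (6.626 × 10^-34 J·s) / (6.45 × 10^-23 kg·m/s)
λ = 1.03 × 10^-11 m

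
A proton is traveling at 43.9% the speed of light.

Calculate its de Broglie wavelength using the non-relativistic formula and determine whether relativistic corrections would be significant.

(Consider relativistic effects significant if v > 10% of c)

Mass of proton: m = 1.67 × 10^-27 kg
Yes, relativistic corrections are needed.

Using the non-relativistic de Broglie formula λ = h/(mv):

v = 43.9% × c = 1.316 × 10^8 m/s

λ = h/(mv)
λ = (6.626 × 10^-34 J·s) / (1.67 × 10^-27 kg × 1.316 × 10^8 m/s)
λ = 3.01 × 10^-15 m

Since v = 43.9% of c > 10% of c, relativistic corrections ARE significant and the actual wavelength would differ from this non-relativistic estimate.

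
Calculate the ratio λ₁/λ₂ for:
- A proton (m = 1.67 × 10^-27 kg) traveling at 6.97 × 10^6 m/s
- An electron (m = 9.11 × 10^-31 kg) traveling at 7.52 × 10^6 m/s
λ₁/λ₂ = 5.89 × 10^-4

Using λ = h/(mv):

λ₁ = h/(m₁v₁) = 5.69 × 10^-14 m
λ₂ = h/(m₂v₂) = 9.67 × 10^-11 m

Ratio λ₁/λ₂ = (m₂v₂)/(m₁v₁)
         = (9.11 × 10^-31 kg × 7.52 × 10^6 m/s) / (1.67 × 10^-27 kg × 6.97 × 10^6 m/s)
         = 5.89 × 10^-4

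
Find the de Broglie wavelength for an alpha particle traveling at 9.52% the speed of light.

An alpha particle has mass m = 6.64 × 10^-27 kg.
3.50 × 10^-15 m

Using the de Broglie relation λ = h/(mv):

v = 9.52% × c = 2.854 × 10^7 m/s

λ = h/(mv)
λ = (6.626 × 10^-34 J·s) / (6.64 × 10^-27 kg × 2.854 × 10^7 m/s)
λ = 3.50 × 10^-15 m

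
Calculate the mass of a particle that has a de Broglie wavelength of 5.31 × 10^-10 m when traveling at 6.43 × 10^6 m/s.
1.94 × 10^-31 kg

From the de Broglie relation λ = h/(mv), we solve for m:

m = h/(λv)
m = (6.626 × 10^-34 J·s) / (5.31 × 10^-10 m × 6.43 × 10^6 m/s)
m = 1.94 × 10^-31 kg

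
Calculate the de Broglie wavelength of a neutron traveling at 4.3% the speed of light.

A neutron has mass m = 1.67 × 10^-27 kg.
3.08 × 10^-14 m

Using the de Broglie relation λ = h/(mv):

v = 4.3% × c = 1.289 × 10^7 m/s

λ = h/(mv)
λ = (6.626 × 10^-34 J·s) / (1.67 × 10^-27 kg × 1.289 × 10^7 m/s)
λ = 3.08 × 10^-14 m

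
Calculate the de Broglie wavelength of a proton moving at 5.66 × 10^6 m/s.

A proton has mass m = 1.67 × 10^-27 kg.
7.01 × 10^-14 m

Using the de Broglie relation λ = h/(mv):

λ = h/(mv)
λ = (6.626 × 10^-34 J·s) / (1.67 × 10^-27 kg × 5.66 × 10^6 m/s)
λ = 7.01 × 10^-14 m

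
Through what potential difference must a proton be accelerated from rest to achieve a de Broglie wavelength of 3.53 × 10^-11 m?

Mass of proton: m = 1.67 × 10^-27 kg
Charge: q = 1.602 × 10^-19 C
6.58 × 10^-1 V

From λ = h/√(2mqV), we solve for V:

λ² = h²/(2mqV)
V = h²/(2mqλ²)
V = (6.626 × 10^-34 J·s)² / (2 × 1.67 × 10^-27 kg × 1.602 × 10^-19 C × (3.53 × 10^-11 m)²)
V = 6.58 × 10^-1 V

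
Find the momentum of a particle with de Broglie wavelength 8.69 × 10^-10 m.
7.62 × 10^-25 kg·m/s

From the de Broglie relation λ = h/p, we solve for p:

p = h/λ
p = (6.626 × 10^-34 J·s) / (8.69 × 10^-10 m)
p = 7.62 × 10^-25 kg·m/s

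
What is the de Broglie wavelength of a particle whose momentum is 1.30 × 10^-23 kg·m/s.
5.10 × 10^-11 m

Using the de Broglie relation λ = h/p:

λ = h/p
λ = (6.626 × 10^-34 J·s) / (1.30 × 10^-23 kg·m/s)
λ = 5.10 × 10^-11 m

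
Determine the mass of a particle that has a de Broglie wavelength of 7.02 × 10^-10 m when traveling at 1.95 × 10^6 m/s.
4.84 × 10^-31 kg

From the de Broglie relation λ = h/(mv), we solve for m:

m = h/(λv)
m = (6.626 × 10^-34 J·s) / (7.02 × 10^-10 m × 1.95 × 10^6 m/s)
m = 4.84 × 10^-31 kg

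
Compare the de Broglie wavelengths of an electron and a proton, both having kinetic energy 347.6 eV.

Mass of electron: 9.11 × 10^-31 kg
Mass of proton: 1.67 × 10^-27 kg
The electron has the longer wavelength.

Using λ = h/√(2mKE):

For electron: λ₁ = h/√(2m₁KE) = 6.58 × 10^-11 m
For proton: λ₂ = h/√(2m₂KE) = 1.54 × 10^-12 m

Since λ ∝ 1/√m at constant kinetic energy, the lighter particle has the longer wavelength.

The electron has the longer de Broglie wavelength.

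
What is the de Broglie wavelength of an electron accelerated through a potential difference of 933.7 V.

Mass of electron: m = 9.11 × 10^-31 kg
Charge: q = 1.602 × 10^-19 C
4.01 × 10^-11 m

When a particle is accelerated through voltage V, it gains kinetic energy KE = qV.

The de Broglie wavelength is then λ = h/√(2mqV):

λ = h/√(2mqV)
λ = (6.626 × 10^-34 J·s) / √(2 × 9.11 × 10^-31 kg × 1.602 × 10^-19 C × 933.7 V)
λ = 4.01 × 10^-11 m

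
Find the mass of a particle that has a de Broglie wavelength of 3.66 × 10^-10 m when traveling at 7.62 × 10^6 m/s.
2.38 × 10^-31 kg

From the de Broglie relation λ = h/(mv), we solve for m:

m = h/(λv)
m = (6.626 × 10^-34 J·s) / (3.66 × 10^-10 m × 7.62 × 10^6 m/s)
m = 2.38 × 10^-31 kg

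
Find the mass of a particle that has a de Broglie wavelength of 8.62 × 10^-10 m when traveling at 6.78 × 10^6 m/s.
1.13 × 10^-31 kg

From the de Broglie relation λ = h/(mv), we solve for m:

m = h/(λv)
m = (6.626 × 10^-34 J·s) / (8.62 × 10^-10 m × 6.78 × 10^6 m/s)
m = 1.13 × 10^-31 kg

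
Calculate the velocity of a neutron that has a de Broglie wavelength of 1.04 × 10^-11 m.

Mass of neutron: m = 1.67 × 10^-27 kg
3.82 × 10^4 m/s

From the de Broglie relation λ = h/(mv), we solve for v:

v = h/(mλ)
v = (6.626 × 10^-34 J·s) / (1.67 × 10^-27 kg × 1.04 × 10^-11 m)
v = 3.82 × 10^4 m/s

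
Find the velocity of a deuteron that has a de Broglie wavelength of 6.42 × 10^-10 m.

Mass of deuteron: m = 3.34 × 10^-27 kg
3.09 × 10^2 m/s

From the de Broglie relation λ = h/(mv), we solve for v:

v = h/(mλ)
v = (6.626 × 10^-34 J·s) / (3.34 × 10^-27 kg × 6.42 × 10^-10 m)
v = 3.09 × 10^2 m/s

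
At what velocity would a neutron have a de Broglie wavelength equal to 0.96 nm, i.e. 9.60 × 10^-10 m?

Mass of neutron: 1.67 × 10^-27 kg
4.13 × 10^2 m/s

From λ = h/(mv), solve for v:

v = h/(mλ)
v = (6.626 × 10^-34 J·s) / (1.67 × 10^-27 kg × 9.60 × 10^-10 m)
v = 4.13 × 10^2 m/s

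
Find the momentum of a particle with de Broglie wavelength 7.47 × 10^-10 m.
8.87 × 10^-25 kg·m/s

From the de Broglie relation λ = h/p, we solve for p:

p = h/λ
p = (6.626 × 10^-34 J·s) / (7.47 × 10^-10 m)
p = 8.87 × 10^-25 kg·m/s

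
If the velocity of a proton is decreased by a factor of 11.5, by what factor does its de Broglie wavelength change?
The wavelength increases by a factor of 11.5.

From λ = h/(mv), the wavelength is inversely proportional to velocity:

λ ∝ 1/v

If v → v/11.5, then λ → 11.5λ

When velocity is decreased by a factor of 11.5, the wavelength increases by a factor of 11.5.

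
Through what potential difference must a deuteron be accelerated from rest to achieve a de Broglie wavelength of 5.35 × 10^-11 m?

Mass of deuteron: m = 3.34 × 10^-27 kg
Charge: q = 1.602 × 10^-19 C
1.43 × 10^-1 V

From λ = h/√(2mqV), we solve for V:

λ² = h²/(2mqV)
V = h²/(2mqλ²)
V = (6.626 × 10^-34 J·s)² / (2 × 3.34 × 10^-27 kg × 1.602 × 10^-19 C × (5.35 × 10^-11 m)²)
V = 1.43 × 10^-1 V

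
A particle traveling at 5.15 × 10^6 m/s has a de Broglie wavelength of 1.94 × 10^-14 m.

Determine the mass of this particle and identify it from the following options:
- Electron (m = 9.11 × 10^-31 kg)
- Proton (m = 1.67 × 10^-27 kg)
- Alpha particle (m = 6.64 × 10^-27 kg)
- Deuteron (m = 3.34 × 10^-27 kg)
The particle is an alpha particle.

From λ = h/(mv), solve for mass:

m = h/(λv)
m = (6.626 × 10^-34 J·s) / (1.94 × 10^-14 m × 5.15 × 10^6 m/s)
m = 6.63 × 10^-27 kg

Comparing with the listed masses, this is closest to an alpha particle.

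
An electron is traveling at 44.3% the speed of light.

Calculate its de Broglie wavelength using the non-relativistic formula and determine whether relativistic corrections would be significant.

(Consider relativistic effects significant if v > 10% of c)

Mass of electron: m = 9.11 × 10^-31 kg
Yes, relativistic corrections are needed.

Using the non-relativistic de Broglie formula λ = h/(mv):

v = 44.3% × c = 1.328 × 10^8 m/s

λ = h/(mv)
λ = (6.626 × 10^-34 J·s) / (9.11 × 10^-31 kg × 1.328 × 10^8 m/s)
λ = 5.48 × 10^-12 m

Since v = 44.3% of c > 10% of c, relativistic corrections ARE significant and the actual wavelength would differ from this non-relativistic estimate.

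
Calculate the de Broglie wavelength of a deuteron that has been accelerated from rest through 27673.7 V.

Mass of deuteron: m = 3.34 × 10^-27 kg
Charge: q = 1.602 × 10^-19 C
1.22 × 10^-13 m

When a particle is accelerated through voltage V, it gains kinetic energy KE = qV.

The de Broglie wavelength is then λ = h/√(2mqV):

λ = h/√(2mqV)
λ = (6.626 × 10^-34 J·s) / √(2 × 3.34 × 10^-27 kg × 1.602 × 10^-19 C × 27673.7 V)
λ = 1.22 × 10^-13 m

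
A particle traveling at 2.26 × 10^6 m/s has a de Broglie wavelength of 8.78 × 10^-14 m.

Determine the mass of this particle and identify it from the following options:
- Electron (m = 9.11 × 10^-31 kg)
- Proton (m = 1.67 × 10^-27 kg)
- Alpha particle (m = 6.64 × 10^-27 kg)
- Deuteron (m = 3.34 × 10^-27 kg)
The particle is a deuteron.

From λ = h/(mv), solve for mass:

m = h/(λv)
m = (6.626 × 10^-34 J·s) / (8.78 × 10^-14 m × 2.26 × 10^6 m/s)
m = 3.34 × 10^-27 kg

Comparing with the listed masses, this is closest to a deuteron.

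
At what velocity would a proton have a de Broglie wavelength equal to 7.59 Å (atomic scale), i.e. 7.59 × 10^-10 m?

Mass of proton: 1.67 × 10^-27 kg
5.23 × 10^2 m/s

From λ = h/(mv), solve for v:

v = h/(mλ)
v = (6.626 × 10^-34 J·s) / (1.67 × 10^-27 kg × 7.59 × 10^-10 m)
v = 5.23 × 10^2 m/s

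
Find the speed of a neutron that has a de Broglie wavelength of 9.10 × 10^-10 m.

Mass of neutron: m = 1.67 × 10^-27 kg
4.36 × 10^2 m/s

From the de Broglie relation λ = h/(mv), we solve for v:

v = h/(mλ)
v = (6.626 × 10^-34 J·s) / (1.67 × 10^-27 kg × 9.10 × 10^-10 m)
v = 4.36 × 10^2 m/s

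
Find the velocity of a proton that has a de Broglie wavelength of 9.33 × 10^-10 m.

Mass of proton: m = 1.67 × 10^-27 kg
4.25 × 10^2 m/s

From the de Broglie relation λ = h/(mv), we solve for v:

v = h/(mλ)
v = (6.626 × 10^-34 J·s) / (1.67 × 10^-27 kg × 9.33 × 10^-10 m)
v = 4.25 × 10^2 m/s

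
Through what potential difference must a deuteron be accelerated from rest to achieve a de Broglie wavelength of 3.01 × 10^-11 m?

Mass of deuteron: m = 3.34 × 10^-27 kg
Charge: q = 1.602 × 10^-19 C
4.53 × 10^-1 V

From λ = h/√(2mqV), we solve for V:

λ² = h²/(2mqV)
V = h²/(2mqλ²)
V = (6.626 × 10^-34 J·s)² / (2 × 3.34 × 10^-27 kg × 1.602 × 10^-19 C × (3.01 × 10^-11 m)²)
V = 4.53 × 10^-1 V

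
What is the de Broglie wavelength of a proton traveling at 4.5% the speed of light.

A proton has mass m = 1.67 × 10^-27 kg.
2.94 × 10^-14 m

Using the de Broglie relation λ = h/(mv):

v = 4.5% × c = 1.349 × 10^7 m/s

λ = h/(mv)
λ = (6.626 × 10^-34 J·s) / (1.67 × 10^-27 kg × 1.349 × 10^7 m/s)
λ = 2.94 × 10^-14 m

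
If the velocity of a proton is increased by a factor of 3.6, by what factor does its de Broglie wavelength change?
The wavelength decreases by a factor of 3.6.

From λ = h/(mv), the wavelength is inversely proportional to velocity:

λ ∝ 1/v

If v → 3.6v, then λ → λ/3.6

When velocity is increased by a factor of 3.6, the wavelength decreases by a factor of 3.6.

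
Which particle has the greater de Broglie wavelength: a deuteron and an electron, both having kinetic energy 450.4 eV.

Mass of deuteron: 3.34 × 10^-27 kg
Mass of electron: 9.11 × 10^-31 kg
The electron has the longer wavelength.

Using λ = h/√(2mKE):

For deuteron: λ₁ = h/√(2m₁KE) = 9.54 × 10^-13 m
For electron: λ₂ = h/√(2m₂KE) = 5.78 × 10^-11 m

Since λ ∝ 1/√m at constant kinetic energy, the lighter particle has the longer wavelength.

The electron has the longer de Broglie wavelength.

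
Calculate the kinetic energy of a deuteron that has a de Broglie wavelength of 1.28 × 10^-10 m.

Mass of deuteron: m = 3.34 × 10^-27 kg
4.01 × 10^-21 J (or 0.0250 eV)

From λ = h/√(2mKE), we solve for KE:

λ² = h²/(2mKE)
KE = h²/(2mλ²)
KE = (6.626 × 10^-34 J·s)² / (2 × 3.34 × 10^-27 kg × (1.28 × 10^-10 m)²)
KE = 4.01 × 10^-21 J
KE = 0.0250 eV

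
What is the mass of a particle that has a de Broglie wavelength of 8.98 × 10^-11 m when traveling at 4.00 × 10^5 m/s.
1.84 × 10^-29 kg

From the de Broglie relation λ = h/(mv), we solve for m:

m = h/(λv)
m = (6.626 × 10^-34 J·s) / (8.98 × 10^-11 m × 4.00 × 10^5 m/s)
m = 1.84 × 10^-29 kg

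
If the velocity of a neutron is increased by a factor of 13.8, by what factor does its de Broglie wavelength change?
The wavelength decreases by a factor of 13.8.

From λ = h/(mv), the wavelength is inversely proportional to velocity:

λ ∝ 1/v

If v → 13.8v, then λ → λ/13.8

When velocity is increased by a factor of 13.8, the wavelength decreases by a factor of 13.8.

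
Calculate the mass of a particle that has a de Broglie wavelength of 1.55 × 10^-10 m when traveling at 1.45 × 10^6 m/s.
2.95 × 10^-30 kg

From the de Broglie relation λ = h/(mv), we solve for m:

m = h/(λv)
m = (6.626 × 10^-34 J·s) / (1.55 × 10^-10 m × 1.45 × 10^6 m/s)
m = 2.95 × 10^-30 kg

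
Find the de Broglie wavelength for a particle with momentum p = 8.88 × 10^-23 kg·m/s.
7.46 × 10^-12 m

Using the de Broglie relation λ = h/p:

λ = h/p
λ = (6.626 × 10^-34 J·s) / (8.88 × 10^-23 kg·m/s)
λ = 7.46 × 10^-12 m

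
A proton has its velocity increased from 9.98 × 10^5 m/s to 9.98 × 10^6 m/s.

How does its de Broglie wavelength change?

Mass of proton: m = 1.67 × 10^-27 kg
The wavelength decreases by a factor of 10.

Using λ = h/(mv):

Initial wavelength: λ₁ = h/(mv₁) = 3.98 × 10^-13 m
Final wavelength: λ₂ = h/(mv₂) = 3.98 × 10^-14 m

Since λ ∝ 1/v, when velocity increases by a factor of 10, the wavelength decreases by a factor of 10.

λ₂/λ₁ = v₁/v₂ = 1/10

The wavelength decreases by a factor of 10.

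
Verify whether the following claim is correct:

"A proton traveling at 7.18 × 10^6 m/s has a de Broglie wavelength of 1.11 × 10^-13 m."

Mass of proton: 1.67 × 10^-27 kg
False

The claim is incorrect.

Using λ = h/(mv):
λ = (6.626 × 10^-34 J·s) / (1.67 × 10^-27 kg × 7.18 × 10^6 m/s)
λ = 5.53 × 10^-14 m

The actual wavelength differs from the claimed 1.11 × 10^-13 m.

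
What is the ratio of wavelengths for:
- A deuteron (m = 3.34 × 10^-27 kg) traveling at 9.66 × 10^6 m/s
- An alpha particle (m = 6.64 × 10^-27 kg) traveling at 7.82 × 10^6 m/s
λ₁/λ₂ = 1.61

Using λ = h/(mv):

λ₁ = h/(m₁v₁) = 2.05 × 10^-14 m
λ₂ = h/(m₂v₂) = 1.28 × 10^-14 m

Ratio λ₁/λ₂ = (m₂v₂)/(m₁v₁)
         = (6.64 × 10^-27 kg × 7.82 × 10^6 m/s) / (3.34 × 10^-27 kg × 9.66 × 10^6 m/s)
         = 1.61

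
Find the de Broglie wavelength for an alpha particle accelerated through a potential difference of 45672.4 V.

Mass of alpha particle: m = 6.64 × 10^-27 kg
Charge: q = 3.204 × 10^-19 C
4.75 × 10^-14 m

When a particle is accelerated through voltage V, it gains kinetic energy KE = qV.

The de Broglie wavelength is then λ = h/√(2mqV):

λ = h/√(2mqV)
λ = (6.626 × 10^-34 J·s) / √(2 × 6.64 × 10^-27 kg × 3.204 × 10^-19 C × 45672.4 V)
λ = 4.75 × 10^-14 m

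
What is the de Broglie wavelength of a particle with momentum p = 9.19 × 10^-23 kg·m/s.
7.21 × 10^-12 m

Using the de Broglie relation λ = h/p:

λ = h/p
λ = (6.626 × 10^-34 J·s) / (9.19 × 10^-23 kg·m/s)
λ = 7.21 × 10^-12 m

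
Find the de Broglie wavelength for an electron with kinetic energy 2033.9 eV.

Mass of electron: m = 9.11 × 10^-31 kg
2.72 × 10^-11 m

Using λ = h/√(2mKE):

First convert KE to Joules: KE = 2033.9 eV = 3.259 × 10^-16 J

λ = h/√(2mKE)
λ = (6.626 × 10^-34 J·s) / √(2 × 9.11 × 10^-31 kg × 3.259 × 10^-16 J)
λ = 2.72 × 10^-11 m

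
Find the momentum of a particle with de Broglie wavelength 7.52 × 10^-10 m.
8.81 × 10^-25 kg·m/s

From the de Broglie relation λ = h/p, we solve for p:

p = h/λ
p = (6.626 × 10^-34 J·s) / (7.52 × 10^-10 m)
p = 8.81 × 10^-25 kg·m/s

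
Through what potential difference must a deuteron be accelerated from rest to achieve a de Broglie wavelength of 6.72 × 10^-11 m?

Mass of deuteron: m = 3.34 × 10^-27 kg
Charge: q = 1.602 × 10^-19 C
9.09 × 10^-2 V

From λ = h/√(2mqV), we solve for V:

λ² = h²/(2mqV)
V = h²/(2mqλ²)
V = (6.626 × 10^-34 J·s)² / (2 × 3.34 × 10^-27 kg × 1.602 × 10^-19 C × (6.72 × 10^-11 m)²)
V = 9.09 × 10^-2 V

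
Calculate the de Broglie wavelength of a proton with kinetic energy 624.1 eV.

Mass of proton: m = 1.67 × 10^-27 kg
1.15 × 10^-12 m

Using λ = h/√(2mKE):

First convert KE to Joules: KE = 624.1 eV = 9.999 × 10^-17 J

λ = h/√(2mKE)
λ = (6.626 × 10^-34 J·s) / √(2 × 1.67 × 10^-27 kg × 9.999 × 10^-17 J)
λ = 1.15 × 10^-12 m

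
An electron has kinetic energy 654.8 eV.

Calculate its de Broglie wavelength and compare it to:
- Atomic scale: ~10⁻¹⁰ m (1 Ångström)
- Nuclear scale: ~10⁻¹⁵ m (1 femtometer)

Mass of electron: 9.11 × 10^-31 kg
λ = 4.79 × 10^-11 m, which is between nuclear and atomic scales.

Using λ = h/√(2mKE):

KE = 654.8 eV = 1.049 × 10^-16 J

λ = h/√(2mKE)
λ = (6.626 × 10^-34 J·s) / √(2 × 9.11 × 10^-31 kg × 1.049 × 10^-16 J)
λ = 4.79 × 10^-11 m

Comparison:
- Atomic scale (10⁻¹⁰ m): λ is 0.48× this size
- Nuclear scale (10⁻¹⁵ m): λ is 4.8e+04× this size

The wavelength is between nuclear and atomic scales.

This wavelength is appropriate for probing atomic structure but too large for nuclear physics experiments.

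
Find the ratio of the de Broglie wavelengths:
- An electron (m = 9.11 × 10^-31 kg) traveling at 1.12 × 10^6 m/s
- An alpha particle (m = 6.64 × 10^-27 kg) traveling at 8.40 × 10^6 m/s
λ₁/λ₂ = 5.47 × 10^4

Using λ = h/(mv):

λ₁ = h/(m₁v₁) = 6.49 × 10^-10 m
λ₂ = h/(m₂v₂) = 1.19 × 10^-14 m

Ratio λ₁/λ₂ = (m₂v₂)/(m₁v₁)
         = (6.64 × 10^-27 kg × 8.40 × 10^6 m/s) / (9.11 × 10^-31 kg × 1.12 × 10^6 m/s)
         = 5.47 × 10^4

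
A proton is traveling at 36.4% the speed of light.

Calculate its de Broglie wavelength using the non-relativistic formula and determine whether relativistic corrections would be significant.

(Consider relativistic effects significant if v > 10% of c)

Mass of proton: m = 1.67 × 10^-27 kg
Yes, relativistic corrections are needed.

Using the non-relativistic de Broglie formula λ = h/(mv):

v = 36.4% × c = 1.091 × 10^8 m/s

λ = h/(mv)
λ = (6.626 × 10^-34 J·s) / (1.67 × 10^-27 kg × 1.091 × 10^8 m/s)
λ = 3.64 × 10^-15 m

Since v = 36.4% of c > 10% of c, relativistic corrections ARE significant and the actual wavelength would differ from this non-relativistic estimate.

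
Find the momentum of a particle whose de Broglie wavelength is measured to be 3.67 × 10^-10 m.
1.81 × 10^-24 kg·m/s

From the de Broglie relation λ = h/p, we solve for p:

p = h/λ
p = (6.626 × 10^-34 J·s) / (3.67 × 10^-10 m)
p = 1.81 × 10^-24 kg·m/s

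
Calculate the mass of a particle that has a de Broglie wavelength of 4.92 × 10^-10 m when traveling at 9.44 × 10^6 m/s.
1.43 × 10^-31 kg

From the de Broglie relation λ = h/(mv), we solve for m:

m = h/(λv)
m = (6.626 × 10^-34 J·s) / (4.92 × 10^-10 m × 9.44 × 10^6 m/s)
m = 1.43 × 10^-31 kg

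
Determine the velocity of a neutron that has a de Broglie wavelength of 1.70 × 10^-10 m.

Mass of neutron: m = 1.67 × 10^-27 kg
2.33 × 10^3 m/s

From the de Broglie relation λ = h/(mv), we solve for v:

v = h/(mλ)
v = (6.626 × 10^-34 J·s) / (1.67 × 10^-27 kg × 1.70 × 10^-10 m)
v = 2.33 × 10^3 m/s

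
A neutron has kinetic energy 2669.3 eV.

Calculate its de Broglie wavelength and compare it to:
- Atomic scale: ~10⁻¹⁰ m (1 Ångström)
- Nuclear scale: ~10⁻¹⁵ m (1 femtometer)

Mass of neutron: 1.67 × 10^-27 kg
λ = 5.54 × 10^-13 m, which is between nuclear and atomic scales.

Using λ = h/√(2mKE):

KE = 2669.3 eV = 4.277 × 10^-16 J

λ = h/√(2mKE)
λ = (6.626 × 10^-34 J·s) / √(2 × 1.67 × 10^-27 kg × 4.277 × 10^-16 J)
λ = 5.54 × 10^-13 m

Comparison:
- Atomic scale (10⁻¹⁰ m): λ is 0.0055× this size
- Nuclear scale (10⁻¹⁵ m): λ is 5.5e+02× this size

The wavelength is between nuclear and atomic scales.

This wavelength is appropriate for probing atomic structure but too large for nuclear physics experiments.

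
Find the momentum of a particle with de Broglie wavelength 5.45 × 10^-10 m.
1.22 × 10^-24 kg·m/s

From the de Broglie relation λ = h/p, we solve for p:

p = h/λ
p = (6.626 × 10^-34 J·s) / (5.45 × 10^-10 m)
p = 1.22 × 10^-24 kg·m/s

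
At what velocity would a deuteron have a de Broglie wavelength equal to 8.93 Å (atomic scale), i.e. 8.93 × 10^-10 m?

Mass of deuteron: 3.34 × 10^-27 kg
2.22 × 10^2 m/s

From λ = h/(mv), solve for v:

v = h/(mλ)
v = (6.626 × 10^-34 J·s) / (3.34 × 10^-27 kg × 8.93 × 10^-10 m)
v = 2.22 × 10^2 m/s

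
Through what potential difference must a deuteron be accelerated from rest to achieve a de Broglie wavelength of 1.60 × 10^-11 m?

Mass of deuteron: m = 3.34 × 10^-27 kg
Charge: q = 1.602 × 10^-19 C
1.60 V

From λ = h/√(2mqV), we solve for V:

λ² = h²/(2mqV)
V = h²/(2mqλ²)
V = (6.626 × 10^-34 J·s)² / (2 × 3.34 × 10^-27 kg × 1.602 × 10^-19 C × (1.60 × 10^-11 m)²)
V = 1.60 V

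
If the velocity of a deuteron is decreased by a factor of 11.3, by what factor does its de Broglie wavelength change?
The wavelength increases by a factor of 11.3.

From λ = h/(mv), the wavelength is inversely proportional to velocity:

λ ∝ 1/v

If v → v/11.3, then λ → 11.3λ

When velocity is decreased by a factor of 11.3, the wavelength increases by a factor of 11.3.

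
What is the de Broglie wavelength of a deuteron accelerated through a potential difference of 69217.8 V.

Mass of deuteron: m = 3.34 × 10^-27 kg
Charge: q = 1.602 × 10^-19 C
7.70 × 10^-14 m

When a particle is accelerated through voltage V, it gains kinetic energy KE = qV.

The de Broglie wavelength is then λ = h/√(2mqV):

λ = h/√(2mqV)
λ = (6.626 × 10^-34 J·s) / √(2 × 3.34 × 10^-27 kg × 1.602 × 10^-19 C × 69217.8 V)
λ = 7.70 × 10^-14 m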